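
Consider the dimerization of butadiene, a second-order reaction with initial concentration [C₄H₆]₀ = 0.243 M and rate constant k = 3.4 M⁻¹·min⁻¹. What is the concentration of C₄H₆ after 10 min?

0.02624 M

Step 1: For a second-order reaction: 1/[C₄H₆] = 1/[C₄H₆]₀ + kt
Step 2: 1/[C₄H₆] = 1/0.243 + 3.4 × 10
Step 3: 1/[C₄H₆] = 4.115 + 34 = 38.12
Step 4: [C₄H₆] = 1/38.12 = 0.02624 M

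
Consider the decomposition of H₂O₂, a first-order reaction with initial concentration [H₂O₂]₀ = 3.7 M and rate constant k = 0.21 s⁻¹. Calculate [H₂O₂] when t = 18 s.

0.08444 M

Step 1: For a first-order reaction: [H₂O₂] = [H₂O₂]₀ × e^(-kt)
Step 2: [H₂O₂] = 3.7 × e^(-0.21 × 18)
Step 3: [H₂O₂] = 3.7 × e^(-3.78)
Step 4: [H₂O₂] = 3.7 × 0.0228227 = 0.08444 M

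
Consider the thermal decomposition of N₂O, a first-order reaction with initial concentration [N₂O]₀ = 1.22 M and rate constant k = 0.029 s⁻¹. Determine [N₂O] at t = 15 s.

0.7897 M

Step 1: For a first-order reaction: [N₂O] = [N₂O]₀ × e^(-kt)
Step 2: [N₂O] = 1.22 × e^(-0.029 × 15)
Step 3: [N₂O] = 1.22 × e^(-0.435)
Step 4: [N₂O] = 1.22 × 0.647265 = 0.7897 M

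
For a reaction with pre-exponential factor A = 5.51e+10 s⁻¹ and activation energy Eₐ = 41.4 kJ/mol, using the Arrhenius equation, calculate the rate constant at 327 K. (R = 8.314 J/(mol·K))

1.34e+04 s⁻¹

Step 1: Use the Arrhenius equation: k = A × exp(-Eₐ/RT)
Step 2: Convert Eₐ to J/mol: 41.4 kJ/mol = 41400 J/mol
Step 3: Calculate the exponent: -Eₐ/(RT) = -41400/(8.314 × 327) = -15.22799
Step 4: k = 5.51e+10 × exp(-15.22799)
Step 5: k = 5.51e+10 × 2.43539e-07 = 1.3419e+04 s⁻¹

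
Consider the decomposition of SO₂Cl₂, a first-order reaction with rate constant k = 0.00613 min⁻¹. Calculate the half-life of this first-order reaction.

113.1 min

Step 1: For a first-order reaction, t₁/₂ = ln(2)/k
Step 2: t₁/₂ = ln(2)/0.00613
Step 3: t₁/₂ = 0.6931/0.00613 = 113.1 min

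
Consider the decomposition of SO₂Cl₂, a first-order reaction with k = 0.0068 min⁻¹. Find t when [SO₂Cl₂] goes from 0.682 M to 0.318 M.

112.2 min

Step 1: For first-order: t = ln([SO₂Cl₂]₀/[SO₂Cl₂])/k
Step 2: t = ln(0.682/0.318)/0.0068
Step 3: t = ln(2.145)/0.0068
Step 4: t = 0.763/0.0068 = 112.2 min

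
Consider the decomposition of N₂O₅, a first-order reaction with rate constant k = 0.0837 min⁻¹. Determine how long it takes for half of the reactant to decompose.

8.281 min

Step 1: For a first-order reaction, t₁/₂ = ln(2)/k
Step 2: t₁/₂ = ln(2)/0.0837
Step 3: t₁/₂ = 0.6931/0.0837 = 8.281 min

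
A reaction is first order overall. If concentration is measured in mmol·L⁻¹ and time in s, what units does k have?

s⁻¹

Step 1: For overall order n, rate = k × (concentration)^n.
Step 2: Rate has units mmol·L⁻¹·s⁻¹; concentration term has units (mmol·L⁻¹)^1.
Step 3: k = rate / (concentration)^n, so units of k = (mmol·L⁻¹)^(1-1)·s⁻¹ = s⁻¹.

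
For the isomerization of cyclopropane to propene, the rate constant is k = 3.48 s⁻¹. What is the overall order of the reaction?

first order (1)

Step 1: The units of k for an nth-order reaction are (concentration)^(1-n)·(time)⁻¹.
Step 2: Here k has units s⁻¹, so the concentration exponent is 0.
Step 3: 1 - n = 0 ⇒ n = 1. The reaction is first order.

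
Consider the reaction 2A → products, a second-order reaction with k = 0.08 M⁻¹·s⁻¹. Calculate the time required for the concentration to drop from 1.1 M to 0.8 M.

4.261 s

Step 1: For second-order: t = (1/[A] - 1/[A]₀)/k
Step 2: t = (1/0.8 - 1/1.1)/0.08
Step 3: t = (1.25 - 0.9091)/0.08
Step 4: t = 0.3409/0.08 = 4.261 s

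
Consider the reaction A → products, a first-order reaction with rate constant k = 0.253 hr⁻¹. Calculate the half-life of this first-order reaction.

2.74 hr

Step 1: For a first-order reaction, t₁/₂ = ln(2)/k
Step 2: t₁/₂ = ln(2)/0.253
Step 3: t₁/₂ = 0.6931/0.253 = 2.74 hr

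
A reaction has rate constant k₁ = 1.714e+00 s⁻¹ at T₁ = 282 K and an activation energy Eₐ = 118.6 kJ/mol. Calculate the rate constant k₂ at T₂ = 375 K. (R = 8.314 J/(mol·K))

4.812e+05 s⁻¹

Step 1: Use the two-temperature Arrhenius form: ln(k₂/k₁) = -Eₐ/R × (1/T₂ - 1/T₁)
Step 2: Convert Eₐ to J/mol: 118.6 kJ/mol = 118600 J/mol
Step 3: 1/T₂ - 1/T₁ = 1/375 - 1/282 = -8.794326e-04 K⁻¹
Step 4: ln(k₂/k₁) = -118600/8.314 × -8.794326e-04 = 12.54519
Step 5: k₂ = k₁ × exp(12.54519) = 1.714e+00 × 2.80742e+05 = 4.812e+05 s⁻¹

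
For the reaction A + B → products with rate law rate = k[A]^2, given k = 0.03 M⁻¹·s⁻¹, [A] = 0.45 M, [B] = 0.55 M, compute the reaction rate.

0.006075 M/s

Step 1: The rate law is rate = k[A]^2
Step 2: Note that the rate does not depend on [B] (zero order in B).
Step 3: rate = 0.03 × (0.45)^2 = 0.006075 M/s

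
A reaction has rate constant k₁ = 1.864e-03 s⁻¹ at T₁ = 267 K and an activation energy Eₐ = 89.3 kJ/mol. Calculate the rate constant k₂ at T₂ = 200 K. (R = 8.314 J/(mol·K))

2.616e-09 s⁻¹

Step 1: Use the two-temperature Arrhenius form: ln(k₂/k₁) = -Eₐ/R × (1/T₂ - 1/T₁)
Step 2: Convert Eₐ to J/mol: 89.3 kJ/mol = 89300 J/mol
Step 3: 1/T₂ - 1/T₁ = 1/200 - 1/267 = 1.254682e-03 K⁻¹
Step 4: ln(k₂/k₁) = -89300/8.314 × 1.254682e-03 = -13.47644
Step 5: k₂ = k₁ × exp(-13.47644) = 1.864e-03 × 1.40364e-06 = 2.616e-09 s⁻¹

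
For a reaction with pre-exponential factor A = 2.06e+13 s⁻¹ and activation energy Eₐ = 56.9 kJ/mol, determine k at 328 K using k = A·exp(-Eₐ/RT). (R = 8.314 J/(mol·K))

1.79e+04 s⁻¹

Step 1: Use the Arrhenius equation: k = A × exp(-Eₐ/RT)
Step 2: Convert Eₐ to J/mol: 56.9 kJ/mol = 56900 J/mol
Step 3: Calculate the exponent: -Eₐ/(RT) = -56900/(8.314 × 328) = -20.86548
Step 4: k = 2.06e+13 × exp(-20.86548)
Step 5: k = 2.06e+13 × 8.67435e-10 = 1.7869e+04 s⁻¹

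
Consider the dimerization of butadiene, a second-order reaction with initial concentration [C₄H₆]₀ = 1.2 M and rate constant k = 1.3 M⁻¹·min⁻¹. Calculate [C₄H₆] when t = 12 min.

0.06085 M

Step 1: For a second-order reaction: 1/[C₄H₆] = 1/[C₄H₆]₀ + kt
Step 2: 1/[C₄H₆] = 1/1.2 + 1.3 × 12
Step 3: 1/[C₄H₆] = 0.8333 + 15.6 = 16.43
Step 4: [C₄H₆] = 1/16.43 = 0.06085 M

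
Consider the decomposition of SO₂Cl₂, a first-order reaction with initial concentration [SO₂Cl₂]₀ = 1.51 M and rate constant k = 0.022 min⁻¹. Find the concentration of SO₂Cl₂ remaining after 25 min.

0.8712 M

Step 1: For a first-order reaction: [SO₂Cl₂] = [SO₂Cl₂]₀ × e^(-kt)
Step 2: [SO₂Cl₂] = 1.51 × e^(-0.022 × 25)
Step 3: [SO₂Cl₂] = 1.51 × e^(-0.55)
Step 4: [SO₂Cl₂] = 1.51 × 0.57695 = 0.8712 M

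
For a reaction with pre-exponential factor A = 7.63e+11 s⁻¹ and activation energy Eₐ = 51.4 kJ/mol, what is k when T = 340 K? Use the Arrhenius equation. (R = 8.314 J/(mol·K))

9.67e+03 s⁻¹

Step 1: Use the Arrhenius equation: k = A × exp(-Eₐ/RT)
Step 2: Convert Eₐ to J/mol: 51.4 kJ/mol = 51400 J/mol
Step 3: Calculate the exponent: -Eₐ/(RT) = -51400/(8.314 × 340) = -18.18336
Step 4: k = 7.63e+11 × exp(-18.18336)
Step 5: k = 7.63e+11 × 1.26785e-08 = 9.6737e+03 s⁻¹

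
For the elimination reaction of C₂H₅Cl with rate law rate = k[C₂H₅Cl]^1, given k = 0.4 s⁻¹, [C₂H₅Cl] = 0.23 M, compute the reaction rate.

0.092 M/s

Step 1: Identify the rate law: rate = k[C₂H₅Cl]^1
Step 2: Substitute values: rate = 0.4 × (0.23)^1
Step 3: Calculate: rate = 0.4 × 0.23 = 0.092 M/s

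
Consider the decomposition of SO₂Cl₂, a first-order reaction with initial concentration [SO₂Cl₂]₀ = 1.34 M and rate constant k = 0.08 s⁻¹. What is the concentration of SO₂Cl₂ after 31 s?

0.1122 M

Step 1: For a first-order reaction: [SO₂Cl₂] = [SO₂Cl₂]₀ × e^(-kt)
Step 2: [SO₂Cl₂] = 1.34 × e^(-0.08 × 31)
Step 3: [SO₂Cl₂] = 1.34 × e^(-2.48)
Step 4: [SO₂Cl₂] = 1.34 × 0.0837432 = 0.1122 M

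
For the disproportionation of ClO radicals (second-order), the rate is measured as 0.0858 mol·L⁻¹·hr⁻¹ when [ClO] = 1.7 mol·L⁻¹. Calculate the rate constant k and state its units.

0.02969 (mol·L⁻¹)⁻¹·hr⁻¹

Step 1: rate = k[ClO]^2, so k = rate / [ClO]^2.
Step 2: k = 0.0858 / (1.7)^2 = 0.0858 / 2.89.
Step 3: k = 0.02969 (mol·L⁻¹)⁻¹·hr⁻¹.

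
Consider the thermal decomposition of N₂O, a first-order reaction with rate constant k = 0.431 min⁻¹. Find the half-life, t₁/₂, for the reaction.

1.608 min

Step 1: For a first-order reaction, t₁/₂ = ln(2)/k
Step 2: t₁/₂ = ln(2)/0.431
Step 3: t₁/₂ = 0.6931/0.431 = 1.608 min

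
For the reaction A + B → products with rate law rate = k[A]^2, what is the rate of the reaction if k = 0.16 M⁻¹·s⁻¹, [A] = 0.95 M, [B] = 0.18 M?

0.1444 M/s

Step 1: The rate law is rate = k[A]^2
Step 2: Note that the rate does not depend on [B] (zero order in B).
Step 3: rate = 0.16 × (0.95)^2 = 0.1444 M/s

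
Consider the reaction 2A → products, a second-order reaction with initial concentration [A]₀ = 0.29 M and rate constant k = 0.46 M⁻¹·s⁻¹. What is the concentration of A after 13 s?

0.1061 M

Step 1: For a second-order reaction: 1/[A] = 1/[A]₀ + kt
Step 2: 1/[A] = 1/0.29 + 0.46 × 13
Step 3: 1/[A] = 3.448 + 5.98 = 9.428
Step 4: [A] = 1/9.428 = 0.1061 M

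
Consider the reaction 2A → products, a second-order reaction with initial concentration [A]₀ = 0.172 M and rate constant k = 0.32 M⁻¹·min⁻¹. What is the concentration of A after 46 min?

0.0487 M

Step 1: For a second-order reaction: 1/[A] = 1/[A]₀ + kt
Step 2: 1/[A] = 1/0.172 + 0.32 × 46
Step 3: 1/[A] = 5.814 + 14.72 = 20.53
Step 4: [A] = 1/20.53 = 0.0487 M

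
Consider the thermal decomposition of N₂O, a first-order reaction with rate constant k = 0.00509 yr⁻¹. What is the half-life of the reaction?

136.2 yr

Step 1: For a first-order reaction, t₁/₂ = ln(2)/k
Step 2: t₁/₂ = ln(2)/0.00509
Step 3: t₁/₂ = 0.6931/0.00509 = 136.2 yr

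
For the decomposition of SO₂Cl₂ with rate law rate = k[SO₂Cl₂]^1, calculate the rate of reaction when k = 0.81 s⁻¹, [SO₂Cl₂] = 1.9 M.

1.539 M/s

Step 1: Identify the rate law: rate = k[SO₂Cl₂]^1
Step 2: Substitute values: rate = 0.81 × (1.9)^1
Step 3: Calculate: rate = 0.81 × 1.9 = 1.539 M/s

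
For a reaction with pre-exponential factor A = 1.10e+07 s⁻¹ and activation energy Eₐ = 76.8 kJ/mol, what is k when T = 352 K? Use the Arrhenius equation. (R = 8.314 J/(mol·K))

4.41e-05 s⁻¹

Step 1: Use the Arrhenius equation: k = A × exp(-Eₐ/RT)
Step 2: Convert Eₐ to J/mol: 76.8 kJ/mol = 76800 J/mol
Step 3: Calculate the exponent: -Eₐ/(RT) = -76800/(8.314 × 352) = -26.24270
Step 4: k = 1.10e+07 × exp(-26.24270)
Step 5: k = 1.10e+07 × 4.00812e-12 = 4.4089e-05 s⁻¹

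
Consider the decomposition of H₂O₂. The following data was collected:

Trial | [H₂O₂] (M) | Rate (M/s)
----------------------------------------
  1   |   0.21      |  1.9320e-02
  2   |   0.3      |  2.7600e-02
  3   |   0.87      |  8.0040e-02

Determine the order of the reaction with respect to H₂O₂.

first order (1)

Step 1: Compare trials to find order n where rate₂/rate₁ = ([H₂O₂]₂/[H₂O₂]₁)^n
Step 2: rate₂/rate₁ = 2.7600e-02/1.9320e-02 = 1.429
Step 3: [H₂O₂]₂/[H₂O₂]₁ = 0.3/0.21 = 1.429
Step 4: n = ln(1.429)/ln(1.429) = 1.00 ≈ 1
Step 5: The reaction is first order in H₂O₂.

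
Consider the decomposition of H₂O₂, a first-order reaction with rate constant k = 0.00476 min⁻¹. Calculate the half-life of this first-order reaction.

145.6 min

Step 1: For a first-order reaction, t₁/₂ = ln(2)/k
Step 2: t₁/₂ = ln(2)/0.00476
Step 3: t₁/₂ = 0.6931/0.00476 = 145.6 min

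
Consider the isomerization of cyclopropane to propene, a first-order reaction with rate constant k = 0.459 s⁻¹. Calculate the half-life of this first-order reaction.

1.51 s

Step 1: For a first-order reaction, t₁/₂ = ln(2)/k
Step 2: t₁/₂ = ln(2)/0.459
Step 3: t₁/₂ = 0.6931/0.459 = 1.51 s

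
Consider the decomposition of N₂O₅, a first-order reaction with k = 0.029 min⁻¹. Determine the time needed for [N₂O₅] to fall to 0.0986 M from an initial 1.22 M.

86.74 min

Step 1: For first-order: t = ln([N₂O₅]₀/[N₂O₅])/k
Step 2: t = ln(1.22/0.0986)/0.029
Step 3: t = ln(12.37)/0.029
Step 4: t = 2.516/0.029 = 86.74 min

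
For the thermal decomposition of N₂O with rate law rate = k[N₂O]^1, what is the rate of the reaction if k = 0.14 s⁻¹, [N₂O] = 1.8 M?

0.252 M/s

Step 1: Identify the rate law: rate = k[N₂O]^1
Step 2: Substitute values: rate = 0.14 × (1.8)^1
Step 3: Calculate: rate = 0.14 × 1.8 = 0.252 M/s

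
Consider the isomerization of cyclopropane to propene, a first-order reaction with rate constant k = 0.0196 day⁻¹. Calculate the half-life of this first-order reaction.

35.36 day

Step 1: For a first-order reaction, t₁/₂ = ln(2)/k
Step 2: t₁/₂ = ln(2)/0.0196
Step 3: t₁/₂ = 0.6931/0.0196 = 35.36 day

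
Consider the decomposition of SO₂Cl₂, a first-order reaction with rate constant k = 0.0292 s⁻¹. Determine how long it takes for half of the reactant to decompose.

23.74 s

Step 1: For a first-order reaction, t₁/₂ = ln(2)/k
Step 2: t₁/₂ = ln(2)/0.0292
Step 3: t₁/₂ = 0.6931/0.0292 = 23.74 s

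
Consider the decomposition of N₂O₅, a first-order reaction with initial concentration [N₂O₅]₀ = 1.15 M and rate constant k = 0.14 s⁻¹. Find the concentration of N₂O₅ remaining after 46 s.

0.001836 M

Step 1: For a first-order reaction: [N₂O₅] = [N₂O₅]₀ × e^(-kt)
Step 2: [N₂O₅] = 1.15 × e^(-0.14 × 46)
Step 3: [N₂O₅] = 1.15 × e^(-6.44)
Step 4: [N₂O₅] = 1.15 × 0.00159641 = 0.001836 M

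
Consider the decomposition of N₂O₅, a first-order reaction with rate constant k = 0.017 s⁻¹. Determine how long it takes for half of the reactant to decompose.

40.77 s

Step 1: For a first-order reaction, t₁/₂ = ln(2)/k
Step 2: t₁/₂ = ln(2)/0.017
Step 3: t₁/₂ = 0.6931/0.017 = 40.77 s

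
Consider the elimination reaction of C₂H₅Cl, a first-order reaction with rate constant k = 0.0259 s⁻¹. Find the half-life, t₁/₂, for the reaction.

26.76 s

Step 1: For a first-order reaction, t₁/₂ = ln(2)/k
Step 2: t₁/₂ = ln(2)/0.0259
Step 3: t₁/₂ = 0.6931/0.0259 = 26.76 s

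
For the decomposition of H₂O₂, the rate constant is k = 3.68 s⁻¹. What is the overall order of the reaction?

first order (1)

Step 1: The units of k for an nth-order reaction are (concentration)^(1-n)·(time)⁻¹.
Step 2: Here k has units s⁻¹, so the concentration exponent is 0.
Step 3: 1 - n = 0 ⇒ n = 1. The reaction is first order.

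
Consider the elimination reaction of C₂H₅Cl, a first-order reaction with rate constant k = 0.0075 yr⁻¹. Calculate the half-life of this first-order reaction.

92.42 yr

Step 1: For a first-order reaction, t₁/₂ = ln(2)/k
Step 2: t₁/₂ = ln(2)/0.0075
Step 3: t₁/₂ = 0.6931/0.0075 = 92.42 yr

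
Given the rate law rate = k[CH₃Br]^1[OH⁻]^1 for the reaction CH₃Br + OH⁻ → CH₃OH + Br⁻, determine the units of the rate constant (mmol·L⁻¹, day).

(mmol·L⁻¹)⁻¹·day⁻¹

Step 1: Overall order = 1 + 1 = 2.
Step 2: rate has units mmol·L⁻¹·day⁻¹; [CH₃Br]^1[OH⁻]^1 has units (mmol·L⁻¹)^2.
Step 3: k = rate/([CH₃Br]^1[OH⁻]^1), so units of k = (mmol·L⁻¹)^(1-2)·day⁻¹ = (mmol·L⁻¹)⁻¹·day⁻¹.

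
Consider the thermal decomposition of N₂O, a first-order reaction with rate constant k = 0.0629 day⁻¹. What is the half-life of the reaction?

11.02 day

Step 1: For a first-order reaction, t₁/₂ = ln(2)/k
Step 2: t₁/₂ = ln(2)/0.0629
Step 3: t₁/₂ = 0.6931/0.0629 = 11.02 day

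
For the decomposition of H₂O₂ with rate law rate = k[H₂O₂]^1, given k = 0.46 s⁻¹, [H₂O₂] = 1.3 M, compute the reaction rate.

0.598 M/s

Step 1: Identify the rate law: rate = k[H₂O₂]^1
Step 2: Substitute values: rate = 0.46 × (1.3)^1
Step 3: Calculate: rate = 0.46 × 1.3 = 0.598 M/s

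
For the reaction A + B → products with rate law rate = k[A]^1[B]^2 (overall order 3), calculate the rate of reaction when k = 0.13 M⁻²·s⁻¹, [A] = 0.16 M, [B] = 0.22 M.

0.001007 M/s

Step 1: The rate law is rate = k[A]^1[B]^2, overall order = 1+2 = 3
Step 2: Substitute values: rate = 0.13 × (0.16)^1 × (0.22)^2
Step 3: rate = 0.13 × 0.16 × 0.0484 = 0.00100672 M/s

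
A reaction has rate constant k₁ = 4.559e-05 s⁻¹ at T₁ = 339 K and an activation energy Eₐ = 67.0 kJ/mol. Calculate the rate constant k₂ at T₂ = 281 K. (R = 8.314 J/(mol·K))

3.372e-07 s⁻¹

Step 1: Use the two-temperature Arrhenius form: ln(k₂/k₁) = -Eₐ/R × (1/T₂ - 1/T₁)
Step 2: Convert Eₐ to J/mol: 67.0 kJ/mol = 67000 J/mol
Step 3: 1/T₂ - 1/T₁ = 1/281 - 1/339 = 6.088664e-04 K⁻¹
Step 4: ln(k₂/k₁) = -67000/8.314 × 6.088664e-04 = -4.90667
Step 5: k₂ = k₁ × exp(-4.90667) = 4.559e-05 × 7.39708e-03 = 3.372e-07 s⁻¹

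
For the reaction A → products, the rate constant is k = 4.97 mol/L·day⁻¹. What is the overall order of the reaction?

zeroth order (0)

Step 1: The units of k for an nth-order reaction are (concentration)^(1-n)·(time)⁻¹.
Step 2: Here k has units mol/L·day⁻¹, so the concentration exponent is 1.
Step 3: 1 - n = 1 ⇒ n = 0. The reaction is zeroth order.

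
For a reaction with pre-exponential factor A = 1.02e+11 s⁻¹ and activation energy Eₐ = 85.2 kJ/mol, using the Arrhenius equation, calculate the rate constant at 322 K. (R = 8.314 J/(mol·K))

1.54e-03 s⁻¹

Step 1: Use the Arrhenius equation: k = A × exp(-Eₐ/RT)
Step 2: Convert Eₐ to J/mol: 85.2 kJ/mol = 85200 J/mol
Step 3: Calculate the exponent: -Eₐ/(RT) = -85200/(8.314 × 322) = -31.82539
Step 4: k = 1.02e+11 × exp(-31.82539)
Step 5: k = 1.02e+11 × 1.50803e-14 = 1.5382e-03 s⁻¹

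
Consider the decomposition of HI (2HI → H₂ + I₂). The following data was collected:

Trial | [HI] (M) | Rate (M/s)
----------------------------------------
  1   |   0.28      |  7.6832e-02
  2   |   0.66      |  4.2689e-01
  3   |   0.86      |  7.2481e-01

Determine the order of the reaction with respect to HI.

second order (2)

Step 1: Compare trials to find order n where rate₂/rate₁ = ([HI]₂/[HI]₁)^n
Step 2: rate₂/rate₁ = 4.2689e-01/7.6832e-02 = 5.556
Step 3: [HI]₂/[HI]₁ = 0.66/0.28 = 2.357
Step 4: n = ln(5.556)/ln(2.357) = 2.00 ≈ 2
Step 5: The reaction is second order in HI.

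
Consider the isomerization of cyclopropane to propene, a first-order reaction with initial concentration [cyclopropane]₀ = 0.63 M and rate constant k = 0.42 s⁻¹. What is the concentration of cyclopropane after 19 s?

0.0002156 M

Step 1: For a first-order reaction: [cyclopropane] = [cyclopropane]₀ × e^(-kt)
Step 2: [cyclopropane] = 0.63 × e^(-0.42 × 19)
Step 3: [cyclopropane] = 0.63 × e^(-7.98)
Step 4: [cyclopropane] = 0.63 × 0.000342239 = 0.0002156 M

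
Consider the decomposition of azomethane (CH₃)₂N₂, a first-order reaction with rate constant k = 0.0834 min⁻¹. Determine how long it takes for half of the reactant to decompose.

8.311 min

Step 1: For a first-order reaction, t₁/₂ = ln(2)/k
Step 2: t₁/₂ = ln(2)/0.0834
Step 3: t₁/₂ = 0.6931/0.0834 = 8.311 min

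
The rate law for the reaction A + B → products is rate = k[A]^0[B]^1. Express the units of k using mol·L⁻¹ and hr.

hr⁻¹

Step 1: Overall order = 0 + 1 = 1.
Step 2: rate has units mol·L⁻¹·hr⁻¹; [A]^0[B]^1 has units (mol·L⁻¹)^1.
Step 3: k = rate/([A]^0[B]^1), so units of k = (mol·L⁻¹)^(1-1)·hr⁻¹ = hr⁻¹.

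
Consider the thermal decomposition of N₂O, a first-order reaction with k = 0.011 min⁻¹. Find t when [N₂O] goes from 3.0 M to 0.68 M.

134.9 min

Step 1: For first-order: t = ln([N₂O]₀/[N₂O])/k
Step 2: t = ln(3.0/0.68)/0.011
Step 3: t = ln(4.412)/0.011
Step 4: t = 1.484/0.011 = 134.9 min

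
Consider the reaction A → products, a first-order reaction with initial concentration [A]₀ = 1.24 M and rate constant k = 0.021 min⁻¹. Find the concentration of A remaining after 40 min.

0.5353 M

Step 1: For a first-order reaction: [A] = [A]₀ × e^(-kt)
Step 2: [A] = 1.24 × e^(-0.021 × 40)
Step 3: [A] = 1.24 × e^(-0.84)
Step 4: [A] = 1.24 × 0.431711 = 0.5353 M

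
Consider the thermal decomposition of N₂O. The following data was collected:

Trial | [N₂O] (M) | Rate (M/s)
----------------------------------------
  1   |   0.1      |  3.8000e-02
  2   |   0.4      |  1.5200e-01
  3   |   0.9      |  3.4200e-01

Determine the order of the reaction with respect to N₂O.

first order (1)

Step 1: Compare trials to find order n where rate₂/rate₁ = ([N₂O]₂/[N₂O]₁)^n
Step 2: rate₂/rate₁ = 1.5200e-01/3.8000e-02 = 4
Step 3: [N₂O]₂/[N₂O]₁ = 0.4/0.1 = 4
Step 4: n = ln(4)/ln(4) = 1.00 ≈ 1
Step 5: The reaction is first order in N₂O.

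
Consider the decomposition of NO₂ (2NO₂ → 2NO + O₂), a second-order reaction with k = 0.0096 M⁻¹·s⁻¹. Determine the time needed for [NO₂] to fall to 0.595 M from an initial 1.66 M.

112.3 s

Step 1: For second-order: t = (1/[NO₂] - 1/[NO₂]₀)/k
Step 2: t = (1/0.595 - 1/1.66)/0.0096
Step 3: t = (1.681 - 0.6024)/0.0096
Step 4: t = 1.078/0.0096 = 112.3 s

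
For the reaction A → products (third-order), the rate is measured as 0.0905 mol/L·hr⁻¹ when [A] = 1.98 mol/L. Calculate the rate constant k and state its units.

0.01166 (mol/L)⁻²·hr⁻¹

Step 1: rate = k[A]^3, so k = rate / [A]^3.
Step 2: k = 0.0905 / (1.98)^3 = 0.0905 / 7.762.
Step 3: k = 0.01166 (mol/L)⁻²·hr⁻¹.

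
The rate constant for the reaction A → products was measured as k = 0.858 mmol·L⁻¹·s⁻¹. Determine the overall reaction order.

zeroth order (0)

Step 1: The units of k for an nth-order reaction are (concentration)^(1-n)·(time)⁻¹.
Step 2: Here k has units mmol·L⁻¹·s⁻¹, so the concentration exponent is 1.
Step 3: 1 - n = 1 ⇒ n = 0. The reaction is zeroth order.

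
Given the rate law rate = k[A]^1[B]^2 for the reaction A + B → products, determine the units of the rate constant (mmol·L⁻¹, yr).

(mmol·L⁻¹)⁻²·yr⁻¹

Step 1: Overall order = 1 + 2 = 3.
Step 2: rate has units mmol·L⁻¹·yr⁻¹; [A]^1[B]^2 has units (mmol·L⁻¹)^3.
Step 3: k = rate/([A]^1[B]^2), so units of k = (mmol·L⁻¹)^(1-3)·yr⁻¹ = (mmol·L⁻¹)⁻²·yr⁻¹.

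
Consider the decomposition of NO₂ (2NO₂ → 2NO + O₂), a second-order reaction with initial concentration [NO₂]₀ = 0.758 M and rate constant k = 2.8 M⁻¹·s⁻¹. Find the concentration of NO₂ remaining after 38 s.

0.009283 M

Step 1: For a second-order reaction: 1/[NO₂] = 1/[NO₂]₀ + kt
Step 2: 1/[NO₂] = 1/0.758 + 2.8 × 38
Step 3: 1/[NO₂] = 1.319 + 106.4 = 107.7
Step 4: [NO₂] = 1/107.7 = 0.009283 M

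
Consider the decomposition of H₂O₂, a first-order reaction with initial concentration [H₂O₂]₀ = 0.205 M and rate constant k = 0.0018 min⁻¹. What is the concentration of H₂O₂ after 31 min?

0.1939 M

Step 1: For a first-order reaction: [H₂O₂] = [H₂O₂]₀ × e^(-kt)
Step 2: [H₂O₂] = 0.205 × e^(-0.0018 × 31)
Step 3: [H₂O₂] = 0.205 × e^(-0.0558)
Step 4: [H₂O₂] = 0.205 × 0.945728 = 0.1939 M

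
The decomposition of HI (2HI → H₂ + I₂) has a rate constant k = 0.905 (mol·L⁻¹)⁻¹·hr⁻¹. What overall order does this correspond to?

second order (2)

Step 1: The units of k for an nth-order reaction are (concentration)^(1-n)·(time)⁻¹.
Step 2: Here k has units (mol·L⁻¹)⁻¹·hr⁻¹, so the concentration exponent is -1.
Step 3: 1 - n = -1 ⇒ n = 2. The reaction is second order.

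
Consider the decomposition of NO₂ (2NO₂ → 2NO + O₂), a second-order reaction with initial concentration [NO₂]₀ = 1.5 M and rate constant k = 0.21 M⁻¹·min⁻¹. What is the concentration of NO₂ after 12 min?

0.3138 M

Step 1: For a second-order reaction: 1/[NO₂] = 1/[NO₂]₀ + kt
Step 2: 1/[NO₂] = 1/1.5 + 0.21 × 12
Step 3: 1/[NO₂] = 0.6667 + 2.52 = 3.187
Step 4: [NO₂] = 1/3.187 = 0.3138 M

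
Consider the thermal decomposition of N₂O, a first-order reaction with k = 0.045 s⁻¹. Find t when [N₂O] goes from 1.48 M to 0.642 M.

18.56 s

Step 1: For first-order: t = ln([N₂O]₀/[N₂O])/k
Step 2: t = ln(1.48/0.642)/0.045
Step 3: t = ln(2.305)/0.045
Step 4: t = 0.8352/0.045 = 18.56 s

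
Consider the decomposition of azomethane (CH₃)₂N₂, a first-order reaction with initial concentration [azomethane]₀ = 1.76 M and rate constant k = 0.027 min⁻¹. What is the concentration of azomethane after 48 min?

0.4816 M

Step 1: For a first-order reaction: [azomethane] = [azomethane]₀ × e^(-kt)
Step 2: [azomethane] = 1.76 × e^(-0.027 × 48)
Step 3: [azomethane] = 1.76 × e^(-1.296)
Step 4: [azomethane] = 1.76 × 0.273624 = 0.4816 M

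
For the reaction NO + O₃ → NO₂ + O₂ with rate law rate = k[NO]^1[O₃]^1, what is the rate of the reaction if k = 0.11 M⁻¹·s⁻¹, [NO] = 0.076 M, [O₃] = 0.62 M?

0.005183 M/s

Step 1: The rate law is rate = k[NO]^1[O₃]^1
Step 2: Substitute: rate = 0.11 × (0.076)^1 × (0.62)^1
Step 3: rate = 0.11 × 0.076 × 0.62 = 0.0051832 M/s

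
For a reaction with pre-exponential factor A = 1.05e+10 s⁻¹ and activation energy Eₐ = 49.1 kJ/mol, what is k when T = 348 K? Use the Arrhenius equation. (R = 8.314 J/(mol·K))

4.48e+02 s⁻¹

Step 1: Use the Arrhenius equation: k = A × exp(-Eₐ/RT)
Step 2: Convert Eₐ to J/mol: 49.1 kJ/mol = 49100 J/mol
Step 3: Calculate the exponent: -Eₐ/(RT) = -49100/(8.314 × 348) = -16.97041
Step 4: k = 1.05e+10 × exp(-16.97041)
Step 5: k = 1.05e+10 × 4.26427e-08 = 4.4775e+02 s⁻¹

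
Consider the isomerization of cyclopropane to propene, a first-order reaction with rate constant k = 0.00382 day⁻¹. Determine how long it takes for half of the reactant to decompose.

181.5 day

Step 1: For a first-order reaction, t₁/₂ = ln(2)/k
Step 2: t₁/₂ = ln(2)/0.00382
Step 3: t₁/₂ = 0.6931/0.00382 = 181.5 day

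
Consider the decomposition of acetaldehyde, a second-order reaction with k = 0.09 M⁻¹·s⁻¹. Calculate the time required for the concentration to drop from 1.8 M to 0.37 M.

23.86 s

Step 1: For second-order: t = (1/[CH₃CHO] - 1/[CH₃CHO]₀)/k
Step 2: t = (1/0.37 - 1/1.8)/0.09
Step 3: t = (2.703 - 0.5556)/0.09
Step 4: t = 2.147/0.09 = 23.86 s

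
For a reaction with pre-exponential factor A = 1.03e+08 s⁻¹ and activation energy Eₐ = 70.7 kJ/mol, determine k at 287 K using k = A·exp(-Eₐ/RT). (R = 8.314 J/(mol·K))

1.40e-05 s⁻¹

Step 1: Use the Arrhenius equation: k = A × exp(-Eₐ/RT)
Step 2: Convert Eₐ to J/mol: 70.7 kJ/mol = 70700 J/mol
Step 3: Calculate the exponent: -Eₐ/(RT) = -70700/(8.314 × 287) = -29.62972
Step 4: k = 1.03e+08 × exp(-29.62972)
Step 5: k = 1.03e+08 × 1.35511e-13 = 1.3958e-05 s⁻¹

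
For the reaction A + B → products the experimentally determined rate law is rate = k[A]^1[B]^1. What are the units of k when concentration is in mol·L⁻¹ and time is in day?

(mol·L⁻¹)⁻¹·day⁻¹

Step 1: Overall order = 1 + 1 = 2.
Step 2: rate has units mol·L⁻¹·day⁻¹; [A]^1[B]^1 has units (mol·L⁻¹)^2.
Step 3: k = rate/([A]^1[B]^1), so units of k = (mol·L⁻¹)^(1-2)·day⁻¹ = (mol·L⁻¹)⁻¹·day⁻¹.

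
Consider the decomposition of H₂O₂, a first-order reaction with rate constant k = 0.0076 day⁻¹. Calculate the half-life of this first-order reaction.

91.2 day

Step 1: For a first-order reaction, t₁/₂ = ln(2)/k
Step 2: t₁/₂ = ln(2)/0.0076
Step 3: t₁/₂ = 0.6931/0.0076 = 91.2 day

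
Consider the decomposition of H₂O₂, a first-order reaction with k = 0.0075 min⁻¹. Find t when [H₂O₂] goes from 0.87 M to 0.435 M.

92.42 min

Step 1: For first-order: t = ln([H₂O₂]₀/[H₂O₂])/k
Step 2: t = ln(0.87/0.435)/0.0075
Step 3: t = ln(2)/0.0075
Step 4: t = 0.6931/0.0075 = 92.42 min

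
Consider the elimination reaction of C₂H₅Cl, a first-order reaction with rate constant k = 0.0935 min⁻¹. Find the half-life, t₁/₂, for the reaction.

7.413 min

Step 1: For a first-order reaction, t₁/₂ = ln(2)/k
Step 2: t₁/₂ = ln(2)/0.0935
Step 3: t₁/₂ = 0.6931/0.0935 = 7.413 min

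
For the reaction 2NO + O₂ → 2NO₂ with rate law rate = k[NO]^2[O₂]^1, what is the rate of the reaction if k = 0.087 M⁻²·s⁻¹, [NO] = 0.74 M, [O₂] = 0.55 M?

0.0262 M/s

Step 1: The rate law is rate = k[NO]^2[O₂]^1
Step 2: Substitute: rate = 0.087 × (0.74)^2 × (0.55)^1
Step 3: rate = 0.087 × 0.5476 × 0.55 = 0.0262027 M/s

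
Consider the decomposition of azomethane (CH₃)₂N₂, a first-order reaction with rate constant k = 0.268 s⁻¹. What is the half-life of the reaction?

2.586 s

Step 1: For a first-order reaction, t₁/₂ = ln(2)/k
Step 2: t₁/₂ = ln(2)/0.268
Step 3: t₁/₂ = 0.6931/0.268 = 2.586 s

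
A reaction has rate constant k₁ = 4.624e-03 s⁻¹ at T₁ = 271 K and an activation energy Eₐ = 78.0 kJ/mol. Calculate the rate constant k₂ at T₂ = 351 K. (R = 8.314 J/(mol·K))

1.235e+01 s⁻¹

Step 1: Use the two-temperature Arrhenius form: ln(k₂/k₁) = -Eₐ/R × (1/T₂ - 1/T₁)
Step 2: Convert Eₐ to J/mol: 78.0 kJ/mol = 78000 J/mol
Step 3: 1/T₂ - 1/T₁ = 1/351 - 1/271 = -8.410341e-04 K⁻¹
Step 4: ln(k₂/k₁) = -78000/8.314 × -8.410341e-04 = 7.89038
Step 5: k₂ = k₁ × exp(7.89038) = 4.624e-03 × 2.67146e+03 = 1.235e+01 s⁻¹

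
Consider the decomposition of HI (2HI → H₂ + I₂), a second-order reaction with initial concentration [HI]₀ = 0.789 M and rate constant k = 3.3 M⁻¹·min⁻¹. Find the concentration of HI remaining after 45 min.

0.006677 M

Step 1: For a second-order reaction: 1/[HI] = 1/[HI]₀ + kt
Step 2: 1/[HI] = 1/0.789 + 3.3 × 45
Step 3: 1/[HI] = 1.267 + 148.5 = 149.8
Step 4: [HI] = 1/149.8 = 0.006677 M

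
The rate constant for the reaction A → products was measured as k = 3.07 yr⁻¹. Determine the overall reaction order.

first order (1)

Step 1: The units of k for an nth-order reaction are (concentration)^(1-n)·(time)⁻¹.
Step 2: Here k has units yr⁻¹, so the concentration exponent is 0.
Step 3: 1 - n = 0 ⇒ n = 1. The reaction is first order.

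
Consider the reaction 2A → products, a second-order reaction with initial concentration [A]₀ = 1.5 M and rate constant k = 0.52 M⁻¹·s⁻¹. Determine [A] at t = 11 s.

0.1566 M

Step 1: For a second-order reaction: 1/[A] = 1/[A]₀ + kt
Step 2: 1/[A] = 1/1.5 + 0.52 × 11
Step 3: 1/[A] = 0.6667 + 5.72 = 6.387
Step 4: [A] = 1/6.387 = 0.1566 M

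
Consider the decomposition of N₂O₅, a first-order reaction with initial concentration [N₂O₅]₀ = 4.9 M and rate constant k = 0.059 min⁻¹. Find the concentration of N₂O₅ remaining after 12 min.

2.414 M

Step 1: For a first-order reaction: [N₂O₅] = [N₂O₅]₀ × e^(-kt)
Step 2: [N₂O₅] = 4.9 × e^(-0.059 × 12)
Step 3: [N₂O₅] = 4.9 × e^(-0.708)
Step 4: [N₂O₅] = 4.9 × 0.492628 = 2.414 M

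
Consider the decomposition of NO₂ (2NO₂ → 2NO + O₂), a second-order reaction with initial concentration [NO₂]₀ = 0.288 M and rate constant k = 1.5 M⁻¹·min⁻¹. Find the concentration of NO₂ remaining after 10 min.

0.05414 M

Step 1: For a second-order reaction: 1/[NO₂] = 1/[NO₂]₀ + kt
Step 2: 1/[NO₂] = 1/0.288 + 1.5 × 10
Step 3: 1/[NO₂] = 3.472 + 15 = 18.47
Step 4: [NO₂] = 1/18.47 = 0.05414 M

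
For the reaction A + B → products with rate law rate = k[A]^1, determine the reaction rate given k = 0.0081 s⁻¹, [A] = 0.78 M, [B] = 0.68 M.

0.006318 M/s

Step 1: The rate law is rate = k[A]^1
Step 2: Note that the rate does not depend on [B] (zero order in B).
Step 3: rate = 0.0081 × (0.78)^1 = 0.006318 M/s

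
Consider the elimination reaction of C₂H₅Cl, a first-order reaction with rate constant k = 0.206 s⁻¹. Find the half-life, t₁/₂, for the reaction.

3.365 s

Step 1: For a first-order reaction, t₁/₂ = ln(2)/k
Step 2: t₁/₂ = ln(2)/0.206
Step 3: t₁/₂ = 0.6931/0.206 = 3.365 s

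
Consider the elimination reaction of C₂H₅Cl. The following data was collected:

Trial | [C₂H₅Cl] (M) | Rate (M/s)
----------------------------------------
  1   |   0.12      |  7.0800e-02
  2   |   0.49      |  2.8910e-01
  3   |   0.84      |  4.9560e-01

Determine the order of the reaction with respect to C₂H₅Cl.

first order (1)

Step 1: Compare trials to find order n where rate₂/rate₁ = ([C₂H₅Cl]₂/[C₂H₅Cl]₁)^n
Step 2: rate₂/rate₁ = 2.8910e-01/7.0800e-02 = 4.083
Step 3: [C₂H₅Cl]₂/[C₂H₅Cl]₁ = 0.49/0.12 = 4.083
Step 4: n = ln(4.083)/ln(4.083) = 1.00 ≈ 1
Step 5: The reaction is first order in C₂H₅Cl.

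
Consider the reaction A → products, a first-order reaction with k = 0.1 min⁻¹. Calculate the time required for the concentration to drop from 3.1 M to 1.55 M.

6.931 min

Step 1: For first-order: t = ln([A]₀/[A])/k
Step 2: t = ln(3.1/1.55)/0.1
Step 3: t = ln(2)/0.1
Step 4: t = 0.6931/0.1 = 6.931 min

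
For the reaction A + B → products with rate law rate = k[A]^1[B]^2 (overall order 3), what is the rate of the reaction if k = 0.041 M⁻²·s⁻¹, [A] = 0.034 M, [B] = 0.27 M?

0.0001016 M/s

Step 1: The rate law is rate = k[A]^1[B]^2, overall order = 1+2 = 3
Step 2: Substitute values: rate = 0.041 × (0.034)^1 × (0.27)^2
Step 3: rate = 0.041 × 0.034 × 0.0729 = 0.000101623 M/s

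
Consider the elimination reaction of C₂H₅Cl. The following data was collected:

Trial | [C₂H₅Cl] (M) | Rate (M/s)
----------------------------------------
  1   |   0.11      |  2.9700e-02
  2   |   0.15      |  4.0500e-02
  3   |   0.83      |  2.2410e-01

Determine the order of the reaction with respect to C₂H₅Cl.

first order (1)

Step 1: Compare trials to find order n where rate₂/rate₁ = ([C₂H₅Cl]₂/[C₂H₅Cl]₁)^n
Step 2: rate₂/rate₁ = 4.0500e-02/2.9700e-02 = 1.364
Step 3: [C₂H₅Cl]₂/[C₂H₅Cl]₁ = 0.15/0.11 = 1.364
Step 4: n = ln(1.364)/ln(1.364) = 1.00 ≈ 1
Step 5: The reaction is first order in C₂H₅Cl.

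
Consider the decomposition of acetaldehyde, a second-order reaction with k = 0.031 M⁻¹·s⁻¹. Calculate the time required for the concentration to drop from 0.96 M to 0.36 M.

56 s

Step 1: For second-order: t = (1/[CH₃CHO] - 1/[CH₃CHO]₀)/k
Step 2: t = (1/0.36 - 1/0.96)/0.031
Step 3: t = (2.778 - 1.042)/0.031
Step 4: t = 1.736/0.031 = 56 s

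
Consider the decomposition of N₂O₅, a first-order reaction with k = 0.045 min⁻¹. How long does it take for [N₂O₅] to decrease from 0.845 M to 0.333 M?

20.69 min

Step 1: For first-order: t = ln([N₂O₅]₀/[N₂O₅])/k
Step 2: t = ln(0.845/0.333)/0.045
Step 3: t = ln(2.538)/0.045
Step 4: t = 0.9312/0.045 = 20.69 min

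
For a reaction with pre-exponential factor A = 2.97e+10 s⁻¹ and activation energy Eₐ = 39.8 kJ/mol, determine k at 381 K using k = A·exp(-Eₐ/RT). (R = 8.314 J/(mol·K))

1.04e+05 s⁻¹

Step 1: Use the Arrhenius equation: k = A × exp(-Eₐ/RT)
Step 2: Convert Eₐ to J/mol: 39.8 kJ/mol = 39800 J/mol
Step 3: Calculate the exponent: -Eₐ/(RT) = -39800/(8.314 × 381) = -12.56458
Step 4: k = 2.97e+10 × exp(-12.56458)
Step 5: k = 2.97e+10 × 3.49359e-06 = 1.0376e+05 s⁻¹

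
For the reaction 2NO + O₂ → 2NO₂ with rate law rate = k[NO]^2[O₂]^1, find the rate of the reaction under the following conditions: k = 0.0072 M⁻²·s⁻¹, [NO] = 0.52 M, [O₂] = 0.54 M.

0.001051 M/s

Step 1: The rate law is rate = k[NO]^2[O₂]^1
Step 2: Substitute: rate = 0.0072 × (0.52)^2 × (0.54)^1
Step 3: rate = 0.0072 × 0.2704 × 0.54 = 0.00105132 M/s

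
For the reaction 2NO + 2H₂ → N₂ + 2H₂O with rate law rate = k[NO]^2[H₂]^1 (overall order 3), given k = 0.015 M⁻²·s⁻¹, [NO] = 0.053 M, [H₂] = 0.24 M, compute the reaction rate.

1.011e-05 M/s

Step 1: The rate law is rate = k[NO]^2[H₂]^1, overall order = 2+1 = 3
Step 2: Substitute values: rate = 0.015 × (0.053)^2 × (0.24)^1
Step 3: rate = 0.015 × 0.002809 × 0.24 = 1.01124e-05 M/s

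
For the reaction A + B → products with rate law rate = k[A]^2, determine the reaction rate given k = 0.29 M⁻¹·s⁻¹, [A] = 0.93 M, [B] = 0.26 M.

0.2508 M/s

Step 1: The rate law is rate = k[A]^2
Step 2: Note that the rate does not depend on [B] (zero order in B).
Step 3: rate = 0.29 × (0.93)^2 = 0.250821 M/s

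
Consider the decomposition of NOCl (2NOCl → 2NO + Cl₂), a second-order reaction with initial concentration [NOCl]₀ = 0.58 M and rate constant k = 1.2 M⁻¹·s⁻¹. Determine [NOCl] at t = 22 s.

0.03556 M

Step 1: For a second-order reaction: 1/[NOCl] = 1/[NOCl]₀ + kt
Step 2: 1/[NOCl] = 1/0.58 + 1.2 × 22
Step 3: 1/[NOCl] = 1.724 + 26.4 = 28.12
Step 4: [NOCl] = 1/28.12 = 0.03556 M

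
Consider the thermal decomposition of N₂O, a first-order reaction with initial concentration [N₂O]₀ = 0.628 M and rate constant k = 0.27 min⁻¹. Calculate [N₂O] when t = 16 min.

0.008352 M

Step 1: For a first-order reaction: [N₂O] = [N₂O]₀ × e^(-kt)
Step 2: [N₂O] = 0.628 × e^(-0.27 × 16)
Step 3: [N₂O] = 0.628 × e^(-4.32)
Step 4: [N₂O] = 0.628 × 0.0132999 = 0.008352 M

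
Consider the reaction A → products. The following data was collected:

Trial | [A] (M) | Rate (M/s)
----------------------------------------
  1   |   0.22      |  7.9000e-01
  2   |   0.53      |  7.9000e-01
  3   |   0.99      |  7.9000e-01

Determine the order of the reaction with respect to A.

zeroth order (0)

Step 1: Compare trials - when concentration changes, rate stays constant.
Step 2: rate₂/rate₁ = 7.9000e-01/7.9000e-01 = 1
Step 3: [A]₂/[A]₁ = 0.53/0.22 = 2.409
Step 4: Since rate ratio ≈ (conc ratio)^0, the reaction is zeroth order.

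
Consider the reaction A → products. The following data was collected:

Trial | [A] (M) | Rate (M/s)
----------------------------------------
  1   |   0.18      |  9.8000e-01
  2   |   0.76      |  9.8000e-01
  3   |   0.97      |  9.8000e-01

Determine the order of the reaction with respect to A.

zeroth order (0)

Step 1: Compare trials - when concentration changes, rate stays constant.
Step 2: rate₂/rate₁ = 9.8000e-01/9.8000e-01 = 1
Step 3: [A]₂/[A]₁ = 0.76/0.18 = 4.222
Step 4: Since rate ratio ≈ (conc ratio)^0, the reaction is zeroth order.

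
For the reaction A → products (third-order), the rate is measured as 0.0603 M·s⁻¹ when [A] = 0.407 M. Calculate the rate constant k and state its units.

0.8944 M⁻²·s⁻¹

Step 1: rate = k[A]^3, so k = rate / [A]^3.
Step 2: k = 0.0603 / (0.407)^3 = 0.0603 / 0.06742.
Step 3: k = 0.8944 M⁻²·s⁻¹.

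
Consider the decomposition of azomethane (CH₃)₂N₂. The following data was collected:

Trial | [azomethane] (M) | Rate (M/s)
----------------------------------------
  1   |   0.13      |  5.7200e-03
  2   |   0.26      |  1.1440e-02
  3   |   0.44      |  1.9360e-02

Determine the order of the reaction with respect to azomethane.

first order (1)

Step 1: Compare trials to find order n where rate₂/rate₁ = ([azomethane]₂/[azomethane]₁)^n
Step 2: rate₂/rate₁ = 1.1440e-02/5.7200e-03 = 2
Step 3: [azomethane]₂/[azomethane]₁ = 0.26/0.13 = 2
Step 4: n = ln(2)/ln(2) = 1.00 ≈ 1
Step 5: The reaction is first order in azomethane.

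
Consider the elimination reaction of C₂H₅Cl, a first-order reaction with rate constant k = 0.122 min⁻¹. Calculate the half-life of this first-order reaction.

5.682 min

Step 1: For a first-order reaction, t₁/₂ = ln(2)/k
Step 2: t₁/₂ = ln(2)/0.122
Step 3: t₁/₂ = 0.6931/0.122 = 5.682 min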